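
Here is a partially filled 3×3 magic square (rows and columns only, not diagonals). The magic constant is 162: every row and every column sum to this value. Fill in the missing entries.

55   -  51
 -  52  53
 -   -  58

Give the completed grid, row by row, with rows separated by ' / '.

Row 1 must total 162; the given cells sum to 106, so (1,2) = 56.
Row 2 needs 162; the known cells sum to 105, so (2,1) = 57.
Column 1: 55 + 57 + ? = 162, so (3,1) = 50.
Column 2 needs 162; the known cells sum to 108, so (3,2) = 54.

55 56 51 / 57 52 53 / 50 54 58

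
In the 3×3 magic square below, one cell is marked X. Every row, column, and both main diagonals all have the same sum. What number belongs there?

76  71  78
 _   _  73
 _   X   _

Row 1 is complete and sums to 225; that is the magic constant.
From column 3, 225 − (78 + 73) gives (3,3) = 74.
Main diagonal must total 225; the given cells sum to 150, so (2,2) = 75.
The remaining cell in anti-diagonal is (3,1) = 225 − 153 = 72.
From row 2, 225 − (75 + 73) gives (2,1) = 77.
Using row 3: 72 + 74 + ? → (3,2) = 225 − 146 = 79.

79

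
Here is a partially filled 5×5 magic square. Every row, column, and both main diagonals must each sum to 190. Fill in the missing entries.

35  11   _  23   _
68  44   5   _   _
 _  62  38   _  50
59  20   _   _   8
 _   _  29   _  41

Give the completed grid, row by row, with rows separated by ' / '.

35 11 47 23 74 / 68 44 5 56 17 / 26 62 38 14 50 / 59 20 71 32 8 / 2 53 29 65 41

Using column 2: 11 + 44 + 62 + 20 + ? → (5,2) = 190 − 137 = 53.
Main diagonal: 35 + 44 + 38 + 41 + ? = 190, so (4,4) = 32.
From row 4, 190 − (59 + 20 + 32 + 8) gives (4,3) = 71.
Column 3 needs 190; the known cells sum to 143, so (1,3) = 47.
Row 1 needs 190; the known cells sum to 116, so (1,5) = 74.
From column 5, 190 − (74 + 50 + 8 + 41) gives (2,5) = 17.
Row 2 must total 190; the given cells sum to 134, so (2,4) = 56.
Anti-diagonal: 74 + 56 + 38 + 20 + ? = 190, so (5,1) = 2.
Row 5 needs 190; the known cells sum to 125, so (5,4) = 65.
The remaining cell in column 1 is (3,1) = 190 − 164 = 26.
Column 4: 23 + 56 + 32 + 65 + ? = 190, so (3,4) = 14.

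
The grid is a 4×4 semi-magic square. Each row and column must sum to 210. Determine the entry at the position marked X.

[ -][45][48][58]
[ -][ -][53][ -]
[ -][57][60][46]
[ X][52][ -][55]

Row 1 needs 210; the known cells sum to 151, so (1,1) = 59.
Row 3 must total 210; the given cells sum to 163, so (3,1) = 47.
The remaining cell in column 2 is (2,2) = 210 − 154 = 56.
Column 3 needs 210; the known cells sum to 161, so (4,3) = 49.
Column 4: 58 + 46 + 55 + ? = 210, so (2,4) = 51.
Row 2: 56 + 53 + 51 + ? = 210, so (2,1) = 50.
Row 4: 52 + 49 + 55 + ? = 210, so (4,1) = 54.

54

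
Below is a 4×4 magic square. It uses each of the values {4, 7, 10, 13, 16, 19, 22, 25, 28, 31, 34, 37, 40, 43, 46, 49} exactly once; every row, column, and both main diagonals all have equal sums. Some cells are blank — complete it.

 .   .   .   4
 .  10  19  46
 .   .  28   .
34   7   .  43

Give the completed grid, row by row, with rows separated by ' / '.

The 16 entries sum to 424, so each line sums to 424/4 = 106.
The remaining cell in row 2 is (2,1) = 106 − 75 = 31.
Row 4: 34 + 7 + 43 + ? = 106, so (4,3) = 22.
Using column 3: 19 + 28 + 22 + ? → (1,3) = 106 − 69 = 37.
From column 4, 106 − (4 + 46 + 43) gives (3,4) = 13.
Main diagonal needs 106; the known cells sum to 81, so (1,1) = 25.
From anti-diagonal, 106 − (4 + 19 + 34) gives (3,2) = 49.
Row 1: 25 + 37 + 4 + ? = 106, so (1,2) = 40.
From row 3, 106 − (49 + 28 + 13) gives (3,1) = 16.

25 40 37 4 / 31 10 19 46 / 16 49 28 13 / 34 7 22 43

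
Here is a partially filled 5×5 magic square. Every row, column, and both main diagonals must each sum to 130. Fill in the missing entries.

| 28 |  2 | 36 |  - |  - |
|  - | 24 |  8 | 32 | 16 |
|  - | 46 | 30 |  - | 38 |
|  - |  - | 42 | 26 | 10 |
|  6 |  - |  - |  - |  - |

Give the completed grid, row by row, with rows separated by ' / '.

Row 2 needs 130; the known cells sum to 80, so (2,1) = 50.
The remaining cell in column 3 is (5,3) = 130 − 116 = 14.
Main diagonal must total 130; the given cells sum to 108, so (5,5) = 22.
The remaining cell in column 5 is (1,5) = 130 − 86 = 44.
Using anti-diagonal: 44 + 32 + 30 + 6 + ? → (4,2) = 130 − 112 = 18.
Row 1 needs 130; the known cells sum to 110, so (1,4) = 20.
From row 4, 130 − (18 + 42 + 26 + 10) gives (4,1) = 34.
The remaining cell in column 1 is (3,1) = 130 − 118 = 12.
Using column 2: 2 + 24 + 46 + 18 + ? → (5,2) = 130 − 90 = 40.
Using row 3: 12 + 46 + 30 + 38 + ? → (3,4) = 130 − 126 = 4.
From row 5, 130 − (6 + 40 + 14 + 22) gives (5,4) = 48.

28 2 36 20 44 / 50 24 8 32 16 / 12 46 30 4 38 / 34 18 42 26 10 / 6 40 14 48 22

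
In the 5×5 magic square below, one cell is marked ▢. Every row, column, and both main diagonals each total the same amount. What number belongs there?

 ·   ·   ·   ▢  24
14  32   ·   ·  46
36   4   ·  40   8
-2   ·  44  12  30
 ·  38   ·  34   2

6

Column 5 is complete and sums to 110; that is the magic constant.
Row 3: 36 + 4 + 40 + 8 + ? = 110, so (3,3) = 22.
From row 4, 110 − (-2 + 44 + 12 + 30) gives (4,2) = 26.
Column 2: 32 + 4 + 26 + 38 + ? = 110, so (1,2) = 10.
From main diagonal, 110 − (32 + 22 + 12 + 2) gives (1,1) = 42.
Column 1 needs 110; the known cells sum to 90, so (5,1) = 20.
Anti-diagonal needs 110; the known cells sum to 92, so (2,4) = 18.
Row 2 must total 110; the given cells sum to 110, so (2,3) = 0.
Row 5 needs 110; the known cells sum to 94, so (5,3) = 16.
Using column 3: 0 + 22 + 44 + 16 + ? → (1,3) = 110 − 82 = 28.
Column 4 needs 110; the known cells sum to 104, so (1,4) = 6.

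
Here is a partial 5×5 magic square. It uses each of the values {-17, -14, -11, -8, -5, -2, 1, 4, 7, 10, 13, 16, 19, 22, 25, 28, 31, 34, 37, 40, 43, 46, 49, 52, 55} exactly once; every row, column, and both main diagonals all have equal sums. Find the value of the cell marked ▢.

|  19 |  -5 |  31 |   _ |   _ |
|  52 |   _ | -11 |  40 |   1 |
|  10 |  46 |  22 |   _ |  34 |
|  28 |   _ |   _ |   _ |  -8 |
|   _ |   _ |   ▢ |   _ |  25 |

-2

The 25 entries sum to 475, so each line sums to 475/5 = 95.
Row 2 must total 95; the given cells sum to 82, so (2,2) = 13.
From row 3, 95 − (10 + 46 + 22 + 34) gives (3,4) = -17.
Using column 1: 19 + 52 + 10 + 28 + ? → (5,1) = 95 − 109 = -14.
The remaining cell in column 5 is (1,5) = 95 − 52 = 43.
The remaining cell in main diagonal is (4,4) = 95 − 79 = 16.
Using anti-diagonal: 43 + 40 + 22 + (-14) + ? → (4,2) = 95 − 91 = 4.
The remaining cell in row 1 is (1,4) = 95 − 88 = 7.
Using row 4: 28 + 4 + 16 + (-8) + ? → (4,3) = 95 − 40 = 55.
From column 2, 95 − (-5 + 13 + 46 + 4) gives (5,2) = 37.
Using column 3: 31 + (-11) + 22 + 55 + ? → (5,3) = 95 − 97 = -2.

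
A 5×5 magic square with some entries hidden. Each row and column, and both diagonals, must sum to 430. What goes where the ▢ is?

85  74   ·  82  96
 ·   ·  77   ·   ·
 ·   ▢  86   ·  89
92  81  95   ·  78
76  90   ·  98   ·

97

Row 1: 85 + 74 + 82 + 96 + ? = 430, so (1,3) = 93.
Row 4 must total 430; the given cells sum to 346, so (4,4) = 84.
Column 3: 93 + 77 + 86 + 95 + ? = 430, so (5,3) = 79.
Anti-diagonal: 96 + 86 + 81 + 76 + ? = 430, so (2,4) = 91.
Row 5 needs 430; the known cells sum to 343, so (5,5) = 87.
From column 4, 430 − (82 + 91 + 84 + 98) gives (3,4) = 75.
The remaining cell in column 5 is (2,5) = 430 − 350 = 80.
The remaining cell in main diagonal is (2,2) = 430 − 342 = 88.
Using row 2: 88 + 77 + 91 + 80 + ? → (2,1) = 430 − 336 = 94.
The remaining cell in column 1 is (3,1) = 430 − 347 = 83.
Column 2 needs 430; the known cells sum to 333, so (3,2) = 97.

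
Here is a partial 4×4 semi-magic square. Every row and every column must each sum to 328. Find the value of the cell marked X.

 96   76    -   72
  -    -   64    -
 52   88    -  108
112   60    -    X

56

Using row 1: 96 + 76 + 72 + ? → (1,3) = 328 − 244 = 84.
Row 3 must total 328; the given cells sum to 248, so (3,3) = 80.
Using column 1: 96 + 52 + 112 + ? → (2,1) = 328 − 260 = 68.
Column 2: 76 + 88 + 60 + ? = 328, so (2,2) = 104.
The remaining cell in column 3 is (4,3) = 328 − 228 = 100.
The remaining cell in row 2 is (2,4) = 328 − 236 = 92.
Row 4 needs 328; the known cells sum to 272, so (4,4) = 56.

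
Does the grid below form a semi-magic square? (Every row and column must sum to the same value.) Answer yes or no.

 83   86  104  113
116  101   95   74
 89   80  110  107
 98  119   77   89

No — row 4 sums to 383 but column 3 sums to 386.

Row 1: 83 + 86 + 104 + 113 = 386.
Row 2: 116 + 101 + 95 + 74 = 386.
Row 3: 89 + 80 + 110 + 107 = 386.
Row 4: 98 + 119 + 77 + 89 = 383.
Column 1: 83 + 116 + 89 + 98 = 386.
Column 2: 86 + 101 + 80 + 119 = 386.
Column 3: 104 + 95 + 110 + 77 = 386.
Column 4: 113 + 74 + 107 + 89 = 383.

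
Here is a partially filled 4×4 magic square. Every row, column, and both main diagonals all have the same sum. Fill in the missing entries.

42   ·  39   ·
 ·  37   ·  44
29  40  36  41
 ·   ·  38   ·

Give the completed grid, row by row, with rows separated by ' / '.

Row 3 is already complete: 29 + 40 + 36 + 41 = 146, so that is the magic constant.
From column 3, 146 − (39 + 36 + 38) gives (2,3) = 33.
Main diagonal: 42 + 37 + 36 + ? = 146, so (4,4) = 31.
The remaining cell in row 2 is (2,1) = 146 − 114 = 32.
The remaining cell in column 1 is (4,1) = 146 − 103 = 43.
Column 4 must total 146; the given cells sum to 116, so (1,4) = 30.
Using row 1: 42 + 39 + 30 + ? → (1,2) = 146 − 111 = 35.
Row 4: 43 + 38 + 31 + ? = 146, so (4,2) = 34.

42 35 39 30 / 32 37 33 44 / 29 40 36 41 / 43 34 38 31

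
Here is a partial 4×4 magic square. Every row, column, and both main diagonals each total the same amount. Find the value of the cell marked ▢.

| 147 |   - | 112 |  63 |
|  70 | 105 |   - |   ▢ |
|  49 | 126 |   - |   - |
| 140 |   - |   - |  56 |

154

Column 1 is complete and sums to 406; that is the magic constant.
Row 1: 147 + 112 + 63 + ? = 406, so (1,2) = 84.
Column 2 needs 406; the known cells sum to 315, so (4,2) = 91.
Using main diagonal: 147 + 105 + 56 + ? → (3,3) = 406 − 308 = 98.
Anti-diagonal must total 406; the given cells sum to 329, so (2,3) = 77.
Row 2 needs 406; the known cells sum to 252, so (2,4) = 154.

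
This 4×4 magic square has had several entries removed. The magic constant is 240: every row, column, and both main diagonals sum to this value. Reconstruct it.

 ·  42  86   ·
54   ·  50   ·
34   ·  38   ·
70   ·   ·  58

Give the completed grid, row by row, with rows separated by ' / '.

82 42 86 30 / 54 62 50 74 / 34 90 38 78 / 70 46 66 58

Column 1 needs 240; the known cells sum to 158, so (1,1) = 82.
The remaining cell in column 3 is (4,3) = 240 − 174 = 66.
The remaining cell in main diagonal is (2,2) = 240 − 178 = 62.
The remaining cell in row 1 is (1,4) = 240 − 210 = 30.
Row 2: 54 + 62 + 50 + ? = 240, so (2,4) = 74.
Row 4 needs 240; the known cells sum to 194, so (4,2) = 46.
Column 2 needs 240; the known cells sum to 150, so (3,2) = 90.
Column 4 needs 240; the known cells sum to 162, so (3,4) = 78.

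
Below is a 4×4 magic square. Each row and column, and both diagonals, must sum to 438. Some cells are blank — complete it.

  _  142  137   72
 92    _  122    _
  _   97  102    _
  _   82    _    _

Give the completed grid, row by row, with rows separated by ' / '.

87 142 137 72 / 92 117 122 107 / 112 97 102 127 / 147 82 77 132

From row 1, 438 − (142 + 137 + 72) gives (1,1) = 87.
Column 2 must total 438; the given cells sum to 321, so (2,2) = 117.
From column 3, 438 − (137 + 122 + 102) gives (4,3) = 77.
From main diagonal, 438 − (87 + 117 + 102) gives (4,4) = 132.
Anti-diagonal: 72 + 122 + 97 + ? = 438, so (4,1) = 147.
The remaining cell in row 2 is (2,4) = 438 − 331 = 107.
From column 1, 438 − (87 + 92 + 147) gives (3,1) = 112.
Column 4 must total 438; the given cells sum to 311, so (3,4) = 127.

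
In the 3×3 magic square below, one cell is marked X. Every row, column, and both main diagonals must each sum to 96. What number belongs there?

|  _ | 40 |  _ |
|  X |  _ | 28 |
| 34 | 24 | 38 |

Column 2: 40 + 24 + ? = 96, so (2,2) = 32.
Column 3: 28 + 38 + ? = 96, so (1,3) = 30.
Using main diagonal: 32 + 38 + ? → (1,1) = 96 − 70 = 26.
Using row 2: 32 + 28 + ? → (2,1) = 96 − 60 = 36.

36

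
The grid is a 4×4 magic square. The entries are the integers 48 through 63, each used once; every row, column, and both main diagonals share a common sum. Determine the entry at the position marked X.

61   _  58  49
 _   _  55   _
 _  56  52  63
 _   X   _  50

The entries are 48 through 63, which sum to 888, so each line sums to 888/4 = 222.
Row 1 must total 222; the given cells sum to 168, so (1,2) = 54.
From row 3, 222 − (56 + 52 + 63) gives (3,1) = 51.
Using column 3: 58 + 55 + 52 + ? → (4,3) = 222 − 165 = 57.
Column 4 needs 222; the known cells sum to 162, so (2,4) = 60.
The remaining cell in main diagonal is (2,2) = 222 − 163 = 59.
Anti-diagonal: 49 + 55 + 56 + ? = 222, so (4,1) = 62.
Row 2: 59 + 55 + 60 + ? = 222, so (2,1) = 48.
The remaining cell in row 4 is (4,2) = 222 − 169 = 53.

53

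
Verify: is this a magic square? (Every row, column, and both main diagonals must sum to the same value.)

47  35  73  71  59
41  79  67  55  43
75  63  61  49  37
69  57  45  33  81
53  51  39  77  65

Row 1: 47 + 35 + 73 + 71 + 59 = 285.
Row 2: 41 + 79 + 67 + 55 + 43 = 285.
Row 3: 75 + 63 + 61 + 49 + 37 = 285.
Row 4: 69 + 57 + 45 + 33 + 81 = 285.
Row 5: 53 + 51 + 39 + 77 + 65 = 285.
Column 1: 47 + 41 + 75 + 69 + 53 = 285.
Column 2: 35 + 79 + 63 + 57 + 51 = 285.
Column 3: 73 + 67 + 61 + 45 + 39 = 285.
Column 4: 71 + 55 + 49 + 33 + 77 = 285.
Column 5: 59 + 43 + 37 + 81 + 65 = 285.
Main diagonal: 47 + 79 + 61 + 33 + 65 = 285.
Anti-diagonal: 59 + 55 + 61 + 57 + 53 = 285.
All lines sum to 285.

Yes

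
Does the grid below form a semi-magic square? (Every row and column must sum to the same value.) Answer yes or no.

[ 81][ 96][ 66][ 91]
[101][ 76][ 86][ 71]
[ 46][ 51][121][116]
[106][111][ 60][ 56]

No — column 4 sums to 334 but row 4 sums to 333.

Row 1: 81 + 96 + 66 + 91 = 334.
Row 2: 101 + 76 + 86 + 71 = 334.
Row 3: 46 + 51 + 121 + 116 = 334.
Row 4: 106 + 111 + 60 + 56 = 333.
Column 1: 81 + 101 + 46 + 106 = 334.
Column 2: 96 + 76 + 51 + 111 = 334.
Column 3: 66 + 86 + 121 + 60 = 333.
Column 4: 91 + 71 + 116 + 56 = 334.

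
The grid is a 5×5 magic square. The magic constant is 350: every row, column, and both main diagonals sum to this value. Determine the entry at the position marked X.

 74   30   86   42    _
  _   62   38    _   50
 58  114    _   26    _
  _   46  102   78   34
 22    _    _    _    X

66

Using row 1: 74 + 30 + 86 + 42 + ? → (1,5) = 350 − 232 = 118.
Row 4 must total 350; the given cells sum to 260, so (4,1) = 90.
The remaining cell in column 1 is (2,1) = 350 − 244 = 106.
Column 2 needs 350; the known cells sum to 252, so (5,2) = 98.
Row 2 must total 350; the given cells sum to 256, so (2,4) = 94.
Column 4 needs 350; the known cells sum to 240, so (5,4) = 110.
Anti-diagonal: 118 + 94 + 46 + 22 + ? = 350, so (3,3) = 70.
From row 3, 350 − (58 + 114 + 70 + 26) gives (3,5) = 82.
Column 3: 86 + 38 + 70 + 102 + ? = 350, so (5,3) = 54.
The remaining cell in column 5 is (5,5) = 350 − 284 = 66.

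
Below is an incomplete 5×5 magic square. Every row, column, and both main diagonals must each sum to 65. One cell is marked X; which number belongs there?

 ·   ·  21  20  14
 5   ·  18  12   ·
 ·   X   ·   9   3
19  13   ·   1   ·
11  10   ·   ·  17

16

Using column 4: 20 + 12 + 9 + 1 + ? → (5,4) = 65 − 42 = 23.
From anti-diagonal, 65 − (14 + 12 + 13 + 11) gives (3,3) = 15.
Row 5: 11 + 10 + 23 + 17 + ? = 65, so (5,3) = 4.
Column 3: 21 + 18 + 15 + 4 + ? = 65, so (4,3) = 7.
Row 4: 19 + 13 + 7 + 1 + ? = 65, so (4,5) = 25.
Using column 5: 14 + 3 + 25 + 17 + ? → (2,5) = 65 − 59 = 6.
Using row 2: 5 + 18 + 12 + 6 + ? → (2,2) = 65 − 41 = 24.
Using main diagonal: 24 + 15 + 1 + 17 + ? → (1,1) = 65 − 57 = 8.
Row 1 must total 65; the given cells sum to 63, so (1,2) = 2.
From column 1, 65 − (8 + 5 + 19 + 11) gives (3,1) = 22.
The remaining cell in column 2 is (3,2) = 65 − 49 = 16.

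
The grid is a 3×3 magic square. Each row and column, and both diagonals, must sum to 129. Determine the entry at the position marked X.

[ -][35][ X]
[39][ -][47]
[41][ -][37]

45

Row 2: 39 + 47 + ? = 129, so (2,2) = 43.
Row 3 needs 129; the known cells sum to 78, so (3,2) = 51.
Using column 1: 39 + 41 + ? → (1,1) = 129 − 80 = 49.
The remaining cell in column 3 is (1,3) = 129 − 84 = 45.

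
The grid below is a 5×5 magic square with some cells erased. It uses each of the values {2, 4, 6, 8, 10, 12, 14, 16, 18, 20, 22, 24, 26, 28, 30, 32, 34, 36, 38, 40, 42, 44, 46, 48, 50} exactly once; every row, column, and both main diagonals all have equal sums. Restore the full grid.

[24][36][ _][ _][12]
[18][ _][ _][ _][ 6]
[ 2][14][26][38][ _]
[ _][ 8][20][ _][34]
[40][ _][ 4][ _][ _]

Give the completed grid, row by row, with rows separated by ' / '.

24 36 48 10 12 / 18 30 32 44 6 / 2 14 26 38 50 / 46 8 20 22 34 / 40 42 4 16 28

The 25 entries sum to 650, so each line sums to 650/5 = 130.
Using row 3: 2 + 14 + 26 + 38 + ? → (3,5) = 130 − 80 = 50.
From column 1, 130 − (24 + 18 + 2 + 40) gives (4,1) = 46.
Using column 5: 12 + 6 + 50 + 34 + ? → (5,5) = 130 − 102 = 28.
From anti-diagonal, 130 − (12 + 26 + 8 + 40) gives (2,4) = 44.
Row 4 needs 130; the known cells sum to 108, so (4,4) = 22.
Using main diagonal: 24 + 26 + 22 + 28 + ? → (2,2) = 130 − 100 = 30.
Using row 2: 18 + 30 + 44 + 6 + ? → (2,3) = 130 − 98 = 32.
Using column 2: 36 + 30 + 14 + 8 + ? → (5,2) = 130 − 88 = 42.
The remaining cell in column 3 is (1,3) = 130 − 82 = 48.
Row 1 must total 130; the given cells sum to 120, so (1,4) = 10.
Row 5 needs 130; the known cells sum to 114, so (5,4) = 16.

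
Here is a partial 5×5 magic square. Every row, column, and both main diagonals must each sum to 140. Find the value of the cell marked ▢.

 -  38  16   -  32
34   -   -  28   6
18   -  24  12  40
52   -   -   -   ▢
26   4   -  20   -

14

Row 3: 18 + 24 + 12 + 40 + ? = 140, so (3,2) = 46.
Column 1 must total 140; the given cells sum to 130, so (1,1) = 10.
Using anti-diagonal: 32 + 28 + 24 + 26 + ? → (4,2) = 140 − 110 = 30.
Row 1: 10 + 38 + 16 + 32 + ? = 140, so (1,4) = 44.
Column 2: 38 + 46 + 30 + 4 + ? = 140, so (2,2) = 22.
The remaining cell in column 4 is (4,4) = 140 − 104 = 36.
Main diagonal: 10 + 22 + 24 + 36 + ? = 140, so (5,5) = 48.
The remaining cell in row 2 is (2,3) = 140 − 90 = 50.
Row 5 must total 140; the given cells sum to 98, so (5,3) = 42.
Using column 3: 16 + 50 + 24 + 42 + ? → (4,3) = 140 − 132 = 8.
From column 5, 140 − (32 + 6 + 40 + 48) gives (4,5) = 14.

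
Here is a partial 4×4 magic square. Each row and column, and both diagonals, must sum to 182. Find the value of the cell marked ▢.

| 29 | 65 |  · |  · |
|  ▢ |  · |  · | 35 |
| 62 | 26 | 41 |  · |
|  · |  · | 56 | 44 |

32

From row 3, 182 − (62 + 26 + 41) gives (3,4) = 53.
From column 4, 182 − (35 + 53 + 44) gives (1,4) = 50.
The remaining cell in main diagonal is (2,2) = 182 − 114 = 68.
Using row 1: 29 + 65 + 50 + ? → (1,3) = 182 − 144 = 38.
Column 2 needs 182; the known cells sum to 159, so (4,2) = 23.
From column 3, 182 − (38 + 41 + 56) gives (2,3) = 47.
From anti-diagonal, 182 − (50 + 47 + 26) gives (4,1) = 59.
The remaining cell in row 2 is (2,1) = 182 − 150 = 32.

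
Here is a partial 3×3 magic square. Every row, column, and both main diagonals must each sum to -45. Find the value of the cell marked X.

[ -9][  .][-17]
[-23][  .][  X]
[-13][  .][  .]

-7

From row 1, -45 − (-9 + (-17)) gives (1,2) = -19.
From anti-diagonal, -45 − (-17 + (-13)) gives (2,2) = -15.
Row 2 must total -45; the given cells sum to -38, so (2,3) = -7.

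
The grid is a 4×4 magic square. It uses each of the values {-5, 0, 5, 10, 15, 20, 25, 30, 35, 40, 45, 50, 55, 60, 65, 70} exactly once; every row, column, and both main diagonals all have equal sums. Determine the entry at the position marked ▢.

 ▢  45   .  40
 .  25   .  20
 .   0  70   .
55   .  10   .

The 16 entries sum to 520, so each line sums to 520/4 = 130.
The remaining cell in column 2 is (4,2) = 130 − 70 = 60.
Anti-diagonal needs 130; the known cells sum to 95, so (2,3) = 35.
Row 2 must total 130; the given cells sum to 80, so (2,1) = 50.
Row 4: 55 + 60 + 10 + ? = 130, so (4,4) = 5.
From column 3, 130 − (35 + 70 + 10) gives (1,3) = 15.
Using column 4: 40 + 20 + 5 + ? → (3,4) = 130 − 65 = 65.
Main diagonal: 25 + 70 + 5 + ? = 130, so (1,1) = 30.

30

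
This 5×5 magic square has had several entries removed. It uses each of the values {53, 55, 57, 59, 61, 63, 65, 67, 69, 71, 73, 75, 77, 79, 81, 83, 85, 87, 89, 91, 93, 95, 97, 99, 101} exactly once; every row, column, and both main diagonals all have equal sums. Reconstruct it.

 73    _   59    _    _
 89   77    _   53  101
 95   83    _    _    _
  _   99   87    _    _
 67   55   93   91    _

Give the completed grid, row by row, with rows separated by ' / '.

The 25 entries sum to 1925, so each line sums to 1925/5 = 385.
Using row 2: 89 + 77 + 53 + 101 + ? → (2,3) = 385 − 320 = 65.
From row 5, 385 − (67 + 55 + 93 + 91) gives (5,5) = 79.
Column 1 must total 385; the given cells sum to 324, so (4,1) = 61.
The remaining cell in column 2 is (1,2) = 385 − 314 = 71.
From column 3, 385 − (59 + 65 + 87 + 93) gives (3,3) = 81.
From main diagonal, 385 − (73 + 77 + 81 + 79) gives (4,4) = 75.
Anti-diagonal must total 385; the given cells sum to 300, so (1,5) = 85.
Row 1 needs 385; the known cells sum to 288, so (1,4) = 97.
Row 4 needs 385; the known cells sum to 322, so (4,5) = 63.
Using column 4: 97 + 53 + 75 + 91 + ? → (3,4) = 385 − 316 = 69.
Column 5 needs 385; the known cells sum to 328, so (3,5) = 57.

73 71 59 97 85 / 89 77 65 53 101 / 95 83 81 69 57 / 61 99 87 75 63 / 67 55 93 91 79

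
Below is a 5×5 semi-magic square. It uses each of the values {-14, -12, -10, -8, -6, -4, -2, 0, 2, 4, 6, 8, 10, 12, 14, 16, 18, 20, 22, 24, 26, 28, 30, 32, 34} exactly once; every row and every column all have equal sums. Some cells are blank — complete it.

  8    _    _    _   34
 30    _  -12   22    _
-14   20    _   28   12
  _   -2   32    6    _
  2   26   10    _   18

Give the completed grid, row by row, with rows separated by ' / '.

8 -8 16 0 34 / 30 14 -12 22 -4 / -14 20 4 28 12 / 24 -2 32 6 -10 / 2 26 10 -6 18

The 25 entries sum to 250, so each line sums to 250/5 = 50.
Row 3 must total 50; the given cells sum to 46, so (3,3) = 4.
Row 5: 2 + 26 + 10 + 18 + ? = 50, so (5,4) = -6.
The remaining cell in column 1 is (4,1) = 50 − 26 = 24.
Column 3 must total 50; the given cells sum to 34, so (1,3) = 16.
Column 4: 22 + 28 + 6 + (-6) + ? = 50, so (1,4) = 0.
Row 1: 8 + 16 + 0 + 34 + ? = 50, so (1,2) = -8.
Row 4 must total 50; the given cells sum to 60, so (4,5) = -10.
Column 2 needs 50; the known cells sum to 36, so (2,2) = 14.
Column 5 needs 50; the known cells sum to 54, so (2,5) = -4.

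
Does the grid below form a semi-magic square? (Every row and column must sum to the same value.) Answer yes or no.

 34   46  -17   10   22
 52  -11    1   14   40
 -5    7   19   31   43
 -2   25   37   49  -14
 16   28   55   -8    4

No — row 3 sums to 95 but row 2 sums to 96.

Row 1: 34 + 46 + (-17) + 10 + 22 = 95.
Row 2: 52 + (-11) + 1 + 14 + 40 = 96.
Row 3: -5 + 7 + 19 + 31 + 43 = 95.
Row 4: -2 + 25 + 37 + 49 + (-14) = 95.
Row 5: 16 + 28 + 55 + (-8) + 4 = 95.
Column 1: 34 + 52 + (-5) + (-2) + 16 = 95.
Column 2: 46 + (-11) + 7 + 25 + 28 = 95.
Column 3: -17 + 1 + 19 + 37 + 55 = 95.
Column 4: 10 + 14 + 31 + 49 + (-8) = 96.
Column 5: 22 + 40 + 43 + (-14) + 4 = 95.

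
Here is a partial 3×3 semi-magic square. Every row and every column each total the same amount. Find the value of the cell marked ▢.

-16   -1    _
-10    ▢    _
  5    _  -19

Column 1 is complete and sums to -21; that is the magic constant.
From row 1, -21 − (-16 + (-1)) gives (1,3) = -4.
Row 3: 5 + (-19) + ? = -21, so (3,2) = -7.
Column 2: -1 + (-7) + ? = -21, so (2,2) = -13.

-13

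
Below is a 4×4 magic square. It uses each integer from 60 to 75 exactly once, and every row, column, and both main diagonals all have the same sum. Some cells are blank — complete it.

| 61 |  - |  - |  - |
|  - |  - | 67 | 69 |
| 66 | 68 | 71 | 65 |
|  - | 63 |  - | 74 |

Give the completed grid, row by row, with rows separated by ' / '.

61 75 72 62 / 70 64 67 69 / 66 68 71 65 / 73 63 60 74

The entries are 60 through 75, which sum to 1080, so each line sums to 1080/4 = 270.
The remaining cell in column 4 is (1,4) = 270 − 208 = 62.
The remaining cell in main diagonal is (2,2) = 270 − 206 = 64.
Anti-diagonal must total 270; the given cells sum to 197, so (4,1) = 73.
Row 2 needs 270; the known cells sum to 200, so (2,1) = 70.
Row 4 needs 270; the known cells sum to 210, so (4,3) = 60.
Column 2: 64 + 68 + 63 + ? = 270, so (1,2) = 75.
Using column 3: 67 + 71 + 60 + ? → (1,3) = 270 − 198 = 72.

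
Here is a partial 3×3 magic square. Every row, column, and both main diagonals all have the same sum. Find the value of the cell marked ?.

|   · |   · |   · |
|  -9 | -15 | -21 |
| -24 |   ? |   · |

-3

Row 2 is complete and sums to -45; that is the magic constant.
Column 1 must total -45; the given cells sum to -33, so (1,1) = -12.
Main diagonal needs -45; the known cells sum to -27, so (3,3) = -18.
From anti-diagonal, -45 − (-15 + (-24)) gives (1,3) = -6.
Row 1 must total -45; the given cells sum to -18, so (1,2) = -27.
Row 3: -24 + (-18) + ? = -45, so (3,2) = -3.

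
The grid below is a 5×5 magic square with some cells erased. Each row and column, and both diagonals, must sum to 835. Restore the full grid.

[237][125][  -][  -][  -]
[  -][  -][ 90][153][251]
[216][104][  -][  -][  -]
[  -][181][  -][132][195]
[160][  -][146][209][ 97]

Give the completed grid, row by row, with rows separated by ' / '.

237 125 188 111 174 / 139 202 90 153 251 / 216 104 167 230 118 / 83 181 244 132 195 / 160 223 146 209 97

The remaining cell in row 5 is (5,2) = 835 − 612 = 223.
Column 2 must total 835; the given cells sum to 633, so (2,2) = 202.
The remaining cell in main diagonal is (3,3) = 835 − 668 = 167.
Anti-diagonal needs 835; the known cells sum to 661, so (1,5) = 174.
Using row 2: 202 + 90 + 153 + 251 + ? → (2,1) = 835 − 696 = 139.
Column 1 needs 835; the known cells sum to 752, so (4,1) = 83.
Column 5 must total 835; the given cells sum to 717, so (3,5) = 118.
Using row 3: 216 + 104 + 167 + 118 + ? → (3,4) = 835 − 605 = 230.
Using row 4: 83 + 181 + 132 + 195 + ? → (4,3) = 835 − 591 = 244.
The remaining cell in column 3 is (1,3) = 835 − 647 = 188.
The remaining cell in column 4 is (1,4) = 835 − 724 = 111.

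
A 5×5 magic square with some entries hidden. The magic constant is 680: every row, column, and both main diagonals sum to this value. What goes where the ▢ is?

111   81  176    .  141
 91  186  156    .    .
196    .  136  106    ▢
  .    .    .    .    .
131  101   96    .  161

76

From row 1, 680 − (111 + 81 + 176 + 141) gives (1,4) = 171.
Using row 5: 131 + 101 + 96 + 161 + ? → (5,4) = 680 − 489 = 191.
From column 1, 680 − (111 + 91 + 196 + 131) gives (4,1) = 151.
Column 3 needs 680; the known cells sum to 564, so (4,3) = 116.
Main diagonal must total 680; the given cells sum to 594, so (4,4) = 86.
Column 4 needs 680; the known cells sum to 554, so (2,4) = 126.
Using anti-diagonal: 141 + 126 + 136 + 131 + ? → (4,2) = 680 − 534 = 146.
Row 2 needs 680; the known cells sum to 559, so (2,5) = 121.
Using row 4: 151 + 146 + 116 + 86 + ? → (4,5) = 680 − 499 = 181.
From column 2, 680 − (81 + 186 + 146 + 101) gives (3,2) = 166.
The remaining cell in column 5 is (3,5) = 680 − 604 = 76.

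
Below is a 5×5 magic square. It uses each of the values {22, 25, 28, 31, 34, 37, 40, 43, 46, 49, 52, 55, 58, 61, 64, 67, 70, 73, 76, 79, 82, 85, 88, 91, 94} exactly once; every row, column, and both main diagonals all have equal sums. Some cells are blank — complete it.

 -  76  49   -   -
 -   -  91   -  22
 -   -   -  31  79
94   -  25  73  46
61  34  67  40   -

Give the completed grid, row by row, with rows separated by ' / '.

The 25 entries sum to 1450, so each line sums to 1450/5 = 290.
Row 4 needs 290; the known cells sum to 238, so (4,2) = 52.
Row 5: 61 + 34 + 67 + 40 + ? = 290, so (5,5) = 88.
Using column 3: 49 + 91 + 25 + 67 + ? → (3,3) = 290 − 232 = 58.
Using column 5: 22 + 79 + 46 + 88 + ? → (1,5) = 290 − 235 = 55.
Anti-diagonal: 55 + 58 + 52 + 61 + ? = 290, so (2,4) = 64.
Using column 4: 64 + 31 + 73 + 40 + ? → (1,4) = 290 − 208 = 82.
Using row 1: 76 + 49 + 82 + 55 + ? → (1,1) = 290 − 262 = 28.
From main diagonal, 290 − (28 + 58 + 73 + 88) gives (2,2) = 43.
Row 2 must total 290; the given cells sum to 220, so (2,1) = 70.
Column 1 needs 290; the known cells sum to 253, so (3,1) = 37.
Column 2 needs 290; the known cells sum to 205, so (3,2) = 85.

28 76 49 82 55 / 70 43 91 64 22 / 37 85 58 31 79 / 94 52 25 73 46 / 61 34 67 40 88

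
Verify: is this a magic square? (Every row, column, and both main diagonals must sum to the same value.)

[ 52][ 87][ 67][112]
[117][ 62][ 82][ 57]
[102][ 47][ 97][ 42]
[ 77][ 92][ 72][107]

Row 1: 52 + 87 + 67 + 112 = 318.
Row 2: 117 + 62 + 82 + 57 = 318.
Row 3: 102 + 47 + 97 + 42 = 288.
Row 4: 77 + 92 + 72 + 107 = 348.
Column 1: 52 + 117 + 102 + 77 = 348.
Column 2: 87 + 62 + 47 + 92 = 288.
Column 3: 67 + 82 + 97 + 72 = 318.
Column 4: 112 + 57 + 42 + 107 = 318.
Main diagonal: 52 + 62 + 97 + 107 = 318.
Anti-diagonal: 112 + 82 + 47 + 77 = 318.

No — row 3 sums to 288 but main diagonal sums to 318.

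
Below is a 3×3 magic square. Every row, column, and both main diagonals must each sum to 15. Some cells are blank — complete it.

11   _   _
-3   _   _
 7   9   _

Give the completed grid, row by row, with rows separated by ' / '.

Row 3 needs 15; the known cells sum to 16, so (3,3) = -1.
Main diagonal must total 15; the given cells sum to 10, so (2,2) = 5.
The remaining cell in anti-diagonal is (1,3) = 15 − 12 = 3.
Row 1 must total 15; the given cells sum to 14, so (1,2) = 1.
Row 2: -3 + 5 + ? = 15, so (2,3) = 13.

11 1 3 / -3 5 13 / 7 9 -1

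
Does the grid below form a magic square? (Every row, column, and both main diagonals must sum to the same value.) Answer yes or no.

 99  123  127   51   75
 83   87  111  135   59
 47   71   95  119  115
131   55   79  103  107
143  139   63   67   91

Row 1: 99 + 123 + 127 + 51 + 75 = 475.
Row 2: 83 + 87 + 111 + 135 + 59 = 475.
Row 3: 47 + 71 + 95 + 119 + 115 = 447.
Row 4: 131 + 55 + 79 + 103 + 107 = 475.
Row 5: 143 + 139 + 63 + 67 + 91 = 503.
Column 1: 99 + 83 + 47 + 131 + 143 = 503.
Column 2: 123 + 87 + 71 + 55 + 139 = 475.
Column 3: 127 + 111 + 95 + 79 + 63 = 475.
Column 4: 51 + 135 + 119 + 103 + 67 = 475.
Column 5: 75 + 59 + 115 + 107 + 91 = 447.
Main diagonal: 99 + 87 + 95 + 103 + 91 = 475.
Anti-diagonal: 75 + 135 + 95 + 55 + 143 = 503.

No — main diagonal sums to 475 but column 1 sums to 503.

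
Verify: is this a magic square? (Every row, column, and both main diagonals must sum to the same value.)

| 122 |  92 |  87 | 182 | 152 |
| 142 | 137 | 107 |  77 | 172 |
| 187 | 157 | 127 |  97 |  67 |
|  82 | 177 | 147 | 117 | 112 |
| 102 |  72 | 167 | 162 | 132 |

Yes

Row 1: 122 + 92 + 87 + 182 + 152 = 635.
Row 2: 142 + 137 + 107 + 77 + 172 = 635.
Row 3: 187 + 157 + 127 + 97 + 67 = 635.
Row 4: 82 + 177 + 147 + 117 + 112 = 635.
Row 5: 102 + 72 + 167 + 162 + 132 = 635.
Column 1: 122 + 142 + 187 + 82 + 102 = 635.
Column 2: 92 + 137 + 157 + 177 + 72 = 635.
Column 3: 87 + 107 + 127 + 147 + 167 = 635.
Column 4: 182 + 77 + 97 + 117 + 162 = 635.
Column 5: 152 + 172 + 67 + 112 + 132 = 635.
Main diagonal: 122 + 137 + 127 + 117 + 132 = 635.
Anti-diagonal: 152 + 77 + 127 + 177 + 102 = 635.
All lines sum to 635.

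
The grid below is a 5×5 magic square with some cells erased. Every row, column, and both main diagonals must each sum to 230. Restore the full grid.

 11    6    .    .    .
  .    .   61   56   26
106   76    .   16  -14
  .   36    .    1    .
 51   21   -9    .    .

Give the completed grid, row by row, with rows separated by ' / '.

11 6 101 71 41 / -4 91 61 56 26 / 106 76 46 16 -14 / 66 36 31 1 96 / 51 21 -9 86 81

Row 3 must total 230; the given cells sum to 184, so (3,3) = 46.
Using column 2: 6 + 76 + 36 + 21 + ? → (2,2) = 230 − 139 = 91.
Using main diagonal: 11 + 91 + 46 + 1 + ? → (5,5) = 230 − 149 = 81.
Anti-diagonal must total 230; the given cells sum to 189, so (1,5) = 41.
The remaining cell in row 2 is (2,1) = 230 − 234 = -4.
Row 5 needs 230; the known cells sum to 144, so (5,4) = 86.
Column 1: 11 + (-4) + 106 + 51 + ? = 230, so (4,1) = 66.
Column 4: 56 + 16 + 1 + 86 + ? = 230, so (1,4) = 71.
Column 5: 41 + 26 + (-14) + 81 + ? = 230, so (4,5) = 96.
From row 1, 230 − (11 + 6 + 71 + 41) gives (1,3) = 101.
Row 4 needs 230; the known cells sum to 199, so (4,3) = 31.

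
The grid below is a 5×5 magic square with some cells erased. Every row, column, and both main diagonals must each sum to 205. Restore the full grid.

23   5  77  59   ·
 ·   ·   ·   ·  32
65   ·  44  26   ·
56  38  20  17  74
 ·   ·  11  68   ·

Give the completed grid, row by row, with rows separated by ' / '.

Row 1 must total 205; the given cells sum to 164, so (1,5) = 41.
Using column 3: 77 + 44 + 20 + 11 + ? → (2,3) = 205 − 152 = 53.
Column 4: 59 + 26 + 17 + 68 + ? = 205, so (2,4) = 35.
Using anti-diagonal: 41 + 35 + 44 + 38 + ? → (5,1) = 205 − 158 = 47.
Column 1 needs 205; the known cells sum to 191, so (2,1) = 14.
Row 2 must total 205; the given cells sum to 134, so (2,2) = 71.
From main diagonal, 205 − (23 + 71 + 44 + 17) gives (5,5) = 50.
Row 5: 47 + 11 + 68 + 50 + ? = 205, so (5,2) = 29.
From column 2, 205 − (5 + 71 + 38 + 29) gives (3,2) = 62.
From column 5, 205 − (41 + 32 + 74 + 50) gives (3,5) = 8.

23 5 77 59 41 / 14 71 53 35 32 / 65 62 44 26 8 / 56 38 20 17 74 / 47 29 11 68 50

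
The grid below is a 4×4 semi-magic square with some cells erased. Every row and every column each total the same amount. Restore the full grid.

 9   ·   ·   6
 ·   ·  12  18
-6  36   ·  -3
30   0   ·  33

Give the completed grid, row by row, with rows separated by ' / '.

9 15 24 6 / 21 3 12 18 / -6 36 27 -3 / 30 0 -9 33

Column 4 is already complete: 6 + 18 + -3 + 33 = 54, so that is the magic constant.
Using row 3: -6 + 36 + (-3) + ? → (3,3) = 54 − 27 = 27.
The remaining cell in row 4 is (4,3) = 54 − 63 = -9.
Column 1 needs 54; the known cells sum to 33, so (2,1) = 21.
Column 3 must total 54; the given cells sum to 30, so (1,3) = 24.
Row 1 needs 54; the known cells sum to 39, so (1,2) = 15.
Row 2 must total 54; the given cells sum to 51, so (2,2) = 3.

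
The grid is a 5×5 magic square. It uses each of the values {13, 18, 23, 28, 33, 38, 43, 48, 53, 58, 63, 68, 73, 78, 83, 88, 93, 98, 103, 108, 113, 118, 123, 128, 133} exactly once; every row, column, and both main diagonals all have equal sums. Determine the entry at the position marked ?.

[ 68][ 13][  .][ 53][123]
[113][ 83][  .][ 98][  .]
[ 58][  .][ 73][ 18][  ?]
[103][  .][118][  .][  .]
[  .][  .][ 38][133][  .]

The 25 entries sum to 1825, so each line sums to 1825/5 = 365.
The remaining cell in row 1 is (1,3) = 365 − 257 = 108.
The remaining cell in column 1 is (5,1) = 365 − 342 = 23.
Using column 3: 108 + 73 + 118 + 38 + ? → (2,3) = 365 − 337 = 28.
From column 4, 365 − (53 + 98 + 18 + 133) gives (4,4) = 63.
The remaining cell in main diagonal is (5,5) = 365 − 287 = 78.
Anti-diagonal must total 365; the given cells sum to 317, so (4,2) = 48.
Row 2: 113 + 83 + 28 + 98 + ? = 365, so (2,5) = 43.
Row 4 needs 365; the known cells sum to 332, so (4,5) = 33.
Row 5 must total 365; the given cells sum to 272, so (5,2) = 93.
From column 2, 365 − (13 + 83 + 48 + 93) gives (3,2) = 128.
Column 5 needs 365; the known cells sum to 277, so (3,5) = 88.

88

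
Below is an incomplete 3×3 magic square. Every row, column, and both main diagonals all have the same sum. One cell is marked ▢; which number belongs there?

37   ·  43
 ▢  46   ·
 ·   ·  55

Main diagonal is complete and sums to 138; that is the magic constant.
Row 1 must total 138; the given cells sum to 80, so (1,2) = 58.
Column 2 must total 138; the given cells sum to 104, so (3,2) = 34.
The remaining cell in column 3 is (2,3) = 138 − 98 = 40.
From anti-diagonal, 138 − (43 + 46) gives (3,1) = 49.
From row 2, 138 − (46 + 40) gives (2,1) = 52.

52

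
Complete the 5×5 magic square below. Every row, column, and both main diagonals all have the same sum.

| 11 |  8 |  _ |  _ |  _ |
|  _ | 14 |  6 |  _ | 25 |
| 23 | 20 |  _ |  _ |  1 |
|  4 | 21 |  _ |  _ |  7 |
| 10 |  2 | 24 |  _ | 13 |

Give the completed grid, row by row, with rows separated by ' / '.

Column 2 is already complete: 8 + 14 + 20 + 21 + 2 = 65, so that is the magic constant.
Row 5: 10 + 2 + 24 + 13 + ? = 65, so (5,4) = 16.
The remaining cell in column 1 is (2,1) = 65 − 48 = 17.
Using column 5: 25 + 1 + 7 + 13 + ? → (1,5) = 65 − 46 = 19.
From row 2, 65 − (17 + 14 + 6 + 25) gives (2,4) = 3.
Anti-diagonal: 19 + 3 + 21 + 10 + ? = 65, so (3,3) = 12.
The remaining cell in row 3 is (3,4) = 65 − 56 = 9.
Main diagonal: 11 + 14 + 12 + 13 + ? = 65, so (4,4) = 15.
The remaining cell in row 4 is (4,3) = 65 − 47 = 18.
Using column 3: 6 + 12 + 18 + 24 + ? → (1,3) = 65 − 60 = 5.
Column 4 needs 65; the known cells sum to 43, so (1,4) = 22.

11 8 5 22 19 / 17 14 6 3 25 / 23 20 12 9 1 / 4 21 18 15 7 / 10 2 24 16 13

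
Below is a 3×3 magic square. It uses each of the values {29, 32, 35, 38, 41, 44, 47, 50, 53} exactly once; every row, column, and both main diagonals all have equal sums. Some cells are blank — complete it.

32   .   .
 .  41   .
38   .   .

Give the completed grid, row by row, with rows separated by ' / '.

The 9 entries sum to 369, so each line sums to 369/3 = 123.
Using column 1: 32 + 38 + ? → (2,1) = 123 − 70 = 53.
Main diagonal must total 123; the given cells sum to 73, so (3,3) = 50.
From anti-diagonal, 123 − (41 + 38) gives (1,3) = 44.
From row 1, 123 − (32 + 44) gives (1,2) = 47.
Row 2: 53 + 41 + ? = 123, so (2,3) = 29.
Row 3 needs 123; the known cells sum to 88, so (3,2) = 35.

32 47 44 / 53 41 29 / 38 35 50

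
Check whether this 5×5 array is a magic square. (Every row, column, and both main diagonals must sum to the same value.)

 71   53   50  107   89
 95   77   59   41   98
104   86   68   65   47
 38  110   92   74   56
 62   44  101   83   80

Row 1: 71 + 53 + 50 + 107 + 89 = 370.
Row 2: 95 + 77 + 59 + 41 + 98 = 370.
Row 3: 104 + 86 + 68 + 65 + 47 = 370.
Row 4: 38 + 110 + 92 + 74 + 56 = 370.
Row 5: 62 + 44 + 101 + 83 + 80 = 370.
Column 1: 71 + 95 + 104 + 38 + 62 = 370.
Column 2: 53 + 77 + 86 + 110 + 44 = 370.
Column 3: 50 + 59 + 68 + 92 + 101 = 370.
Column 4: 107 + 41 + 65 + 74 + 83 = 370.
Column 5: 89 + 98 + 47 + 56 + 80 = 370.
Main diagonal: 71 + 77 + 68 + 74 + 80 = 370.
Anti-diagonal: 89 + 41 + 68 + 110 + 62 = 370.
All lines sum to 370.

Yes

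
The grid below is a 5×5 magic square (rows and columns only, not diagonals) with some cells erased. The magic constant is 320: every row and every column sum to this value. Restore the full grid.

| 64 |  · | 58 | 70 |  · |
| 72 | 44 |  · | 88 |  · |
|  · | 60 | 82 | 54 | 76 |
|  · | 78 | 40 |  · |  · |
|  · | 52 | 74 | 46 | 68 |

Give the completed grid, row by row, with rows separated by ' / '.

64 86 58 70 42 / 72 44 66 88 50 / 48 60 82 54 76 / 56 78 40 62 84 / 80 52 74 46 68

Row 3: 60 + 82 + 54 + 76 + ? = 320, so (3,1) = 48.
Using row 5: 52 + 74 + 46 + 68 + ? → (5,1) = 320 − 240 = 80.
Using column 1: 64 + 72 + 48 + 80 + ? → (4,1) = 320 − 264 = 56.
The remaining cell in column 2 is (1,2) = 320 − 234 = 86.
Column 3: 58 + 82 + 40 + 74 + ? = 320, so (2,3) = 66.
From column 4, 320 − (70 + 88 + 54 + 46) gives (4,4) = 62.
Row 1 must total 320; the given cells sum to 278, so (1,5) = 42.
Row 2: 72 + 44 + 66 + 88 + ? = 320, so (2,5) = 50.
Row 4: 56 + 78 + 40 + 62 + ? = 320, so (4,5) = 84.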